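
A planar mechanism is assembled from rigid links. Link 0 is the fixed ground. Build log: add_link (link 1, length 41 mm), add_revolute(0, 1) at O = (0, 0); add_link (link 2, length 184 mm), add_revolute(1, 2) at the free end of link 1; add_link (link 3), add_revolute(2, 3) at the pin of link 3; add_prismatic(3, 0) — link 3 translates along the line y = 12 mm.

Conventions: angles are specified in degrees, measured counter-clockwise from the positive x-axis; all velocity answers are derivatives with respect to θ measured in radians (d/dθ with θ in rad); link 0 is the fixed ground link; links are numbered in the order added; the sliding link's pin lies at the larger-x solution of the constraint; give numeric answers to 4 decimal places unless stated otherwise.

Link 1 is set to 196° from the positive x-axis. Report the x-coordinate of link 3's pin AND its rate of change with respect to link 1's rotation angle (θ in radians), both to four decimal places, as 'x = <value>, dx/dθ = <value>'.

geometry: r = 41 mm, L = 184 mm, e = 12 mm
crank pin P = (r cos θ, r sin θ) = (-39.411730, -11.301132)
h = r sin θ − e = -11.301132 − 12 = -23.301132
x = r cos θ + √(L² − h²) = -39.411730 + 182.518649 = 143.106920
dx/dθ = −r sin θ − h·r cos θ/√(L² − h²) (θ in radians; h = -23.301132) = 6.269657

x = 143.1069, dx/dθ = 6.2697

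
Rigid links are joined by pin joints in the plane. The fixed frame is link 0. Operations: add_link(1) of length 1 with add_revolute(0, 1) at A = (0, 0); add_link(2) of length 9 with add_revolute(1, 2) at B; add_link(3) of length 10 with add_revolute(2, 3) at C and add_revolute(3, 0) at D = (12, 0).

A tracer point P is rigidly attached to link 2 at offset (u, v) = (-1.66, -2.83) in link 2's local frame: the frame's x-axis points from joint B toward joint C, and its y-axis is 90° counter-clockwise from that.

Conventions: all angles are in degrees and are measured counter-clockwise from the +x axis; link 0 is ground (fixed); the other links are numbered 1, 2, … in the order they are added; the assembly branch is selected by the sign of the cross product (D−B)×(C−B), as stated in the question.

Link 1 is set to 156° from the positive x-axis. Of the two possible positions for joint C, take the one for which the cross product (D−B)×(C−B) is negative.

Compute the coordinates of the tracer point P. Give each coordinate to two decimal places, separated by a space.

A=(0,0), D=(12.00,0)
B = A + 1.00·(cos156°, sin156°) = (-0.9135, 0.4067)
|BD| = 12.9199
circle(B,9.00) ∩ circle(D,10.00): a=5.7247, h=6.9446
  candidates: C₊=(5.0269,7.1677) cross=89.724; C₋=(4.5897,-6.7147) cross=-89.724
  branch - wants cross < 0 → take C=(4.5897,-6.7147) (cross=-89.724)
ex = (C−B)/|BC| = (0.6115,-0.7913); ey = (0.7913,0.6115)
P = B + -1.66·ex + -2.83·ey = (-4.1679,-0.0102)

-4.17 -0.01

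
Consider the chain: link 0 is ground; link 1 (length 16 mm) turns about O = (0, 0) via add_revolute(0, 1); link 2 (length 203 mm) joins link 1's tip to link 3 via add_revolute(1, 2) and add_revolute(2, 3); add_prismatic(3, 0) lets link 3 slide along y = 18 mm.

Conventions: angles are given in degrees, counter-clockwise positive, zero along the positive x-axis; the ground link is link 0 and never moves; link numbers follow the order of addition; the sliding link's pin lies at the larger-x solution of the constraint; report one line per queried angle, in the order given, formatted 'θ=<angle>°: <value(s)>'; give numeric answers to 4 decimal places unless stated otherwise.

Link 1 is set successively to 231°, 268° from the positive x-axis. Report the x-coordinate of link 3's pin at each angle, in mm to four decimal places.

geometry: r = 16 mm, L = 203 mm, e = 18 mm
θ=231°: crank pin P = (r cos θ, r sin θ) = (-10.069126, -12.434335)
θ=231°: h = r sin θ − e = -12.434335 − 18 = -30.434335
θ=231°: x = r cos θ + √(L² − h²) = -10.069126 + 200.705633 = 190.636507
θ=268°: crank pin P = (r cos θ, r sin θ) = (-0.558392, -15.990253)
θ=268°: h = r sin θ − e = -15.990253 − 18 = -33.990253
θ=268°: x = r cos θ + √(L² − h²) = -0.558392 + 200.134112 = 199.575720

θ=231°: 190.6365
θ=268°: 199.5757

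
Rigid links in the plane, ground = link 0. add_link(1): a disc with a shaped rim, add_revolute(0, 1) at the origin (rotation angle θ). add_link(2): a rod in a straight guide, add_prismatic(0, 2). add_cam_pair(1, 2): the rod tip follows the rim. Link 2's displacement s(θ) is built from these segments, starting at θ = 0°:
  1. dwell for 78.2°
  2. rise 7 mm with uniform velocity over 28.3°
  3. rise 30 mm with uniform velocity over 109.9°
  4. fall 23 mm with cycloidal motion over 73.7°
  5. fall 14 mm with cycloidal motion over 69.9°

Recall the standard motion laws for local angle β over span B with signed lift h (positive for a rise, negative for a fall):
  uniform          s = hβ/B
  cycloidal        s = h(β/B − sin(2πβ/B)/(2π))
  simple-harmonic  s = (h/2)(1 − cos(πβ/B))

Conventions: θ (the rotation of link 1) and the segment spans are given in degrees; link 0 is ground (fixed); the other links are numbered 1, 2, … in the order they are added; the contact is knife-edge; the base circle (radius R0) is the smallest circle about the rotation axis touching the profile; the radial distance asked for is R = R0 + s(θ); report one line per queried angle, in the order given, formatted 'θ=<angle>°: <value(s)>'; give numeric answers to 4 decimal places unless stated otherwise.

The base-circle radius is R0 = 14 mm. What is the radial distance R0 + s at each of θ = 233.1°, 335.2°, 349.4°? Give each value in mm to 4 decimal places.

segment 1 (0° to 78.2°, dwell): s unchanged at 0.0000
segment 2 (78.2° to 106.5°, uniform, h = 7) is passed completely: s = 0.0000 + (7) = 7.0000
segment 3 (106.5° to 216.4°, uniform, h = 30) is passed completely: s = 7.0000 + (30) = 37.0000
θ = 233.1° falls in segment 4 (216.4° to 290.1°, cycloidal, h = -23): β = 233.1 − 216.4 = 16.7°, B = 73.7°; Δs = -23·(0.2266 − sin(2π·0.2266)/(2π)) = -1.5906; s = 37.0000 − 1.5906 = 35.4094
segment 4 (216.4° to 290.1°, cycloidal, h = -23) is passed completely: s = 37.0000 + (-23) = 14.0000
θ = 335.2° falls in segment 5 (290.1° to 360°, cycloidal, h = -14): β = 335.2 − 290.1 = 45.1°, B = 69.9°; Δs = -14·(0.6452 − sin(2π·0.6452)/(2π)) = -10.7953; s = 14.0000 − 10.7953 = 3.2047
θ = 349.4° falls in segment 5 (290.1° to 360°, cycloidal, h = -14): β = 349.4 − 290.1 = 59.3°, B = 69.9°; Δs = -14·(0.8484 − sin(2π·0.8484)/(2π)) = -13.6930; s = 14.0000 − 13.6930 = 0.3070
θ=233.1°: R = R0 + s = 14 + 35.4094 = 49.4094
θ=335.2°: R = R0 + s = 14 + 3.2047 = 17.2047
θ=349.4°: R = R0 + s = 14 + 0.3070 = 14.3070

θ=233.1°: 49.4094
θ=335.2°: 17.2047
θ=349.4°: 14.3070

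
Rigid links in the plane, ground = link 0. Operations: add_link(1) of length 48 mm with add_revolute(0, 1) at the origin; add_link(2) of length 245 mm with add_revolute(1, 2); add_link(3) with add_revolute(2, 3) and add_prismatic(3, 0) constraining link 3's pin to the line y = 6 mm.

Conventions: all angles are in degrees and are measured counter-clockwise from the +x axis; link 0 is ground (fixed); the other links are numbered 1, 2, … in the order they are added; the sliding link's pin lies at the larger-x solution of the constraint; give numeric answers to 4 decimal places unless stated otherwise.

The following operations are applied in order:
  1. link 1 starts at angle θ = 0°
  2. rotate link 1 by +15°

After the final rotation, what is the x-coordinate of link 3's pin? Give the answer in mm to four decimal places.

geometry: r = 48 mm, L = 245 mm, e = 6 mm; θ starts at 0°
rotate link 1 by +15°: θ ← 0° +15° = 15°
crank pin P = (r cos θ, r sin θ) = (46.364440, 12.423314)
h = r sin θ − e = 12.423314 − 6 = 6.423314
x = r cos θ + √(L² − h²) = 46.364440 + 244.915784 = 291.280223

291.2802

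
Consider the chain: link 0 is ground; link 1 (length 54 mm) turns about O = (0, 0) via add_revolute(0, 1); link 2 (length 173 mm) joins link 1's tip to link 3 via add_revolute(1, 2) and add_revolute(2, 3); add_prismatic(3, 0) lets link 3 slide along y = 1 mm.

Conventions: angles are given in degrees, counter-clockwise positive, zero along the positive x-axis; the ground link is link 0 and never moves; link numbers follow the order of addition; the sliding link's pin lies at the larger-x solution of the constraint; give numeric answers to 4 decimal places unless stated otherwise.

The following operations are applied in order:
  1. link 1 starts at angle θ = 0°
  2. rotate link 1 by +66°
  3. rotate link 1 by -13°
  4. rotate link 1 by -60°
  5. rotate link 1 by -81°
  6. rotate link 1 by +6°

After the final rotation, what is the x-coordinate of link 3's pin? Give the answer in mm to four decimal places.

geometry: r = 54 mm, L = 173 mm, e = 1 mm; θ starts at 0°
rotate link 1 by +66°: θ ← 0° +66° = 66°
rotate link 1 by -13°: θ ← 66° -13° = 53°
rotate link 1 by -60°: θ ← 53° -60° = -7°
rotate link 1 by -81°: θ ← -7° -81° = -88°
rotate link 1 by +6°: θ ← -88° +6° = -82°
crank pin P = (r cos θ, r sin θ) = (7.515347, -53.474476)
h = r sin θ − e = -53.474476 − 1 = -54.474476
x = r cos θ + √(L² − h²) = 7.515347 + 164.199670 = 171.715017

171.7150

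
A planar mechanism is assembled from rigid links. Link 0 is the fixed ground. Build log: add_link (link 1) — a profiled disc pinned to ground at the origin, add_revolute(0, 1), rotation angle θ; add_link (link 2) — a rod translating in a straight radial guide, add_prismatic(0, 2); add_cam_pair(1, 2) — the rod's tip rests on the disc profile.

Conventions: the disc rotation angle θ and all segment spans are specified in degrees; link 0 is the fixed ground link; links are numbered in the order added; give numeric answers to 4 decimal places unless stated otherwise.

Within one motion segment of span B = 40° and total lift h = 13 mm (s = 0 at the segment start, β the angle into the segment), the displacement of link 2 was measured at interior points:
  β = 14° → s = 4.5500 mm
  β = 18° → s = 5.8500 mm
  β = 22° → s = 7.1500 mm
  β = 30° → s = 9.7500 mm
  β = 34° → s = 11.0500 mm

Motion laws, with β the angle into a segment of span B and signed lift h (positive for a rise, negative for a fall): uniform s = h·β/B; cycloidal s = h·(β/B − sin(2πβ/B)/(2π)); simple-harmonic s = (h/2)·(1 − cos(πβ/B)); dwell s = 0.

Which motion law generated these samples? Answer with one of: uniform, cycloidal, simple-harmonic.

candidates at β/B = r: uniform s = h·r (linear in β); cycloidal s = h·(r − sin(2πr)/(2π)); simple-harmonic s = (h/2)(1 − cos(πr))
β=14°: printed 4.5500 | uniform 4.5500, cycloidal 2.8761, simple-harmonic 3.5491
β=18°: printed 5.8500 | uniform 5.8500, cycloidal 5.2106, simple-harmonic 5.4832
β=22°: printed 7.1500 | uniform 7.1500, cycloidal 7.7894, simple-harmonic 7.5168
β=30°: printed 9.7500 | uniform 9.7500, cycloidal 11.8190, simple-harmonic 11.0962
β=34°: printed 11.0500 | uniform 11.0500, cycloidal 12.7239, simple-harmonic 12.2915
only one law matches every sample → uniform

uniform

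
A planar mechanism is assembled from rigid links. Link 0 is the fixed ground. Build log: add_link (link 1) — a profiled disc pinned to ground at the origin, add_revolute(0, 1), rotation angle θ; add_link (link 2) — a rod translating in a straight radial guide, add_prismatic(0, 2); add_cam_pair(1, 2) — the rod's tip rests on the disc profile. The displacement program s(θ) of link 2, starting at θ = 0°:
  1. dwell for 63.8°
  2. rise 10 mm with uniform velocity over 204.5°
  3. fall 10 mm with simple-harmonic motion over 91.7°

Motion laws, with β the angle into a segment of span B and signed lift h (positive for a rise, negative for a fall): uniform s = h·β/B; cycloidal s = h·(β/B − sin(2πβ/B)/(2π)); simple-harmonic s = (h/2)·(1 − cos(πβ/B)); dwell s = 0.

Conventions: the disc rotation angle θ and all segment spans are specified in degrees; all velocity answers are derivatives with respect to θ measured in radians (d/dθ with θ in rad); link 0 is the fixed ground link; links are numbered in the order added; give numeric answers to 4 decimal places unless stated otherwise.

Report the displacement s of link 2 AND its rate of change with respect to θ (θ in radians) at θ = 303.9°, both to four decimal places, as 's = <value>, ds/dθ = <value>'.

seg 1 [0°–63.8°] dwell: s stays 0.0000
seg 2 [63.8°–268.3°] uniform, h=10: full span → s += 10 → s = 10.0000
seg 3 [268.3°–360°] simple-harmonic, h=-10: θ=303.9° here. β=35.6, B=91.7. -10/2·(1 − cos(π·0.3882)) = -3.2801 → s = 6.7199
velocity in seg [268.3°–360°] (simple-harmonic), θ in radians: β = 35.6° = 0.6213 rad, B = 91.7° = 1.6005 rad; ds/dθ = (πh/(2B)) sin(πβ/B) = (π·(-10)/(2·1.6005)) sin(π·0.3882) = -9.215671 mm/rad

s = 6.7199, ds/dθ = -9.2157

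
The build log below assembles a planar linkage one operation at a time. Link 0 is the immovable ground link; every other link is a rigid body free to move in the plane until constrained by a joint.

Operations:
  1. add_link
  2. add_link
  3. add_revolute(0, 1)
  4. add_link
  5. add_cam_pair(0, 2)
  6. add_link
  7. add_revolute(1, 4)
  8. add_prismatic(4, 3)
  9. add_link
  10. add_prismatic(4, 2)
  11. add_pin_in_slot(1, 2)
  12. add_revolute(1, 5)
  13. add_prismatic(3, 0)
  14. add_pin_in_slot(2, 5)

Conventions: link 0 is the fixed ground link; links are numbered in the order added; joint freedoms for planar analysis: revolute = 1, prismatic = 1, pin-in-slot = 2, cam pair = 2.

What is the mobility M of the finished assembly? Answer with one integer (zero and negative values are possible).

(L,J1,J2)=(1,0,0); link0 fixed
link1: (2,0,0)
link2: (3,0,0)
R 0-1 [J1]: (3,1,0)
link3: (4,1,0)
C 0-2 [J2]: (4,1,1)
link4: (5,1,1)
R 1-4 [J1]: (5,2,1)
P 4-3 [J1]: (5,3,1)
link5: (6,3,1)
P 4-2 [J1]: (6,4,1)
PS 1-2 [J2]: (6,4,2)
R 1-5 [J1]: (6,5,2)
P 3-0 [J1]: (6,6,2)
PS 2-5 [J2]: (6,6,3)
Grübler: 3·5 − 2·6 − 3 = 0

M = 0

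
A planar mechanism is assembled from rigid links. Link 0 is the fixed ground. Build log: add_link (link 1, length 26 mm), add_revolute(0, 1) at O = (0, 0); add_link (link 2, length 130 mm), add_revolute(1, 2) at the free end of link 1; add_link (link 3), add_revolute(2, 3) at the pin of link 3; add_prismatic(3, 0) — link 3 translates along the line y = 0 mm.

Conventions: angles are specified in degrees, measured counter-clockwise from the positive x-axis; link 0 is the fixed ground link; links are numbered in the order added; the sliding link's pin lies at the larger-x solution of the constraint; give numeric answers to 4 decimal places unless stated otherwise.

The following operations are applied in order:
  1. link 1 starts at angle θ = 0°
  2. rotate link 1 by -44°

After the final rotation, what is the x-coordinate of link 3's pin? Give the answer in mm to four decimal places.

geometry: r = 26 mm, L = 130 mm, e = 0 mm; θ starts at 0°
rotate link 1 by -44°: θ ← 0° -44° = -44°
crank pin P = (r cos θ, r sin θ) = (18.702835, -18.061118)
h = r sin θ − e = -18.061118 − 0 = -18.061118
x = r cos θ + √(L² − h²) = 18.702835 + 128.739256 = 147.442091

147.4421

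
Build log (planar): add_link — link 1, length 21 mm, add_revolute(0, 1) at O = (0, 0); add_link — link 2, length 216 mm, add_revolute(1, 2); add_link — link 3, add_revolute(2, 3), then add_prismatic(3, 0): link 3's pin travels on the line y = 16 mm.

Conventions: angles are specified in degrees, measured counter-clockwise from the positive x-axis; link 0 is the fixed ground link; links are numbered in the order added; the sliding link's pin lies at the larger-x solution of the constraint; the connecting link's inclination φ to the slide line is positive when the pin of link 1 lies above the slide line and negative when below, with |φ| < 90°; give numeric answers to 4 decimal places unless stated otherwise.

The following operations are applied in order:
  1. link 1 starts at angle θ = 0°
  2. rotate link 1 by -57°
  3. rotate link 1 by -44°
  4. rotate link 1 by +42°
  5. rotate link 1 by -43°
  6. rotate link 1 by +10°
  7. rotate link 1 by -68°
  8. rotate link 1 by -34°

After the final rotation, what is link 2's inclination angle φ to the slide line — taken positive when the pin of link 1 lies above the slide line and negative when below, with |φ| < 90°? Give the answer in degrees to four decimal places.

geometry: r = 21 mm, L = 216 mm, e = 16 mm; θ starts at 0°
rotate link 1 by -57°: θ ← 0° -57° = -57°
rotate link 1 by -44°: θ ← -57° -44° = -101°
rotate link 1 by +42°: θ ← -101° +42° = -59°
rotate link 1 by -43°: θ ← -59° -43° = -102°
rotate link 1 by +10°: θ ← -102° +10° = -92°
rotate link 1 by -68°: θ ← -92° -68° = -160°
rotate link 1 by -34°: θ ← -160° -34° = -194°
h = r sin θ − e = 5.080360 − 16 = -10.919640
sin φ = h / L = -10.919640 / 216 = -0.05055389
φ = arcsin(-0.05055389) = -2.897760°

-2.8978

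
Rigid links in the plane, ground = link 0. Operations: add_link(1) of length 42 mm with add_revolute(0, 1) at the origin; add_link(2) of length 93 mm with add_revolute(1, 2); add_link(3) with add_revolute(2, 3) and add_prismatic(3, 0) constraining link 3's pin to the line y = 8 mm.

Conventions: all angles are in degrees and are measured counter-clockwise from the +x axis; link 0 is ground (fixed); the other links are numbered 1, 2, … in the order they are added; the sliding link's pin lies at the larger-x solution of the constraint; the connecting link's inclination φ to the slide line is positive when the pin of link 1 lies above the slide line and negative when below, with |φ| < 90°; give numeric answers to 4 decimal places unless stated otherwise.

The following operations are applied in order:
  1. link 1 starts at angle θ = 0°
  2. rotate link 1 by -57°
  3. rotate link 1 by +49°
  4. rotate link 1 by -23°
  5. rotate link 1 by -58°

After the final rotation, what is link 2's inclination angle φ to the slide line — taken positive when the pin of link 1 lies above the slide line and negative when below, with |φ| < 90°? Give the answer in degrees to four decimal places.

geometry: r = 42 mm, L = 93 mm, e = 8 mm; θ starts at 0°
rotate link 1 by -57°: θ ← 0° -57° = -57°
rotate link 1 by +49°: θ ← -57° +49° = -8°
rotate link 1 by -23°: θ ← -8° -23° = -31°
rotate link 1 by -58°: θ ← -31° -58° = -89°
h = r sin θ − e = -41.993603 − 8 = -49.993603
sin φ = h / L = -49.993603 / 93 = -0.53756563
φ = arcsin(-0.53756563) = -32.518074°

-32.5181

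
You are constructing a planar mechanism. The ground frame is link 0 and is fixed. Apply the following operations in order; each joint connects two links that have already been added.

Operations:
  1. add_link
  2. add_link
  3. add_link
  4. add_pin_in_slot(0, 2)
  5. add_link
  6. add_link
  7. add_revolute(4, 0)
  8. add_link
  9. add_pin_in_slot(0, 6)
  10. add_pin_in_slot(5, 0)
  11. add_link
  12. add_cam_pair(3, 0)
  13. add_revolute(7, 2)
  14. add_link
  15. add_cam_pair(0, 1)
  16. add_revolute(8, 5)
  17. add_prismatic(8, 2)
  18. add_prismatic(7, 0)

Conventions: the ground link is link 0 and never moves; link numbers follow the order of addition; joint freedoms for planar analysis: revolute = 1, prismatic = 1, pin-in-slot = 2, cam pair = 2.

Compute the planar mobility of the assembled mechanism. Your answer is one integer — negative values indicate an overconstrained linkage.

link 0 = ground. State L|J1|J2 = 1|0|0
+link1  2|0|0
+link2  3|0|0
+link3  4|0|0
PS(0,2) f=2→J2  4|0|1
+link4  5|0|1
+link5  6|0|1
R(4,0) f=1→J1  6|1|1
+link6  7|1|1
PS(0,6) f=2→J2  7|1|2
PS(5,0) f=2→J2  7|1|3
+link7  8|1|3
C(3,0) f=2→J2  8|1|4
R(7,2) f=1→J1  8|2|4
+link8  9|2|4
C(0,1) f=2→J2  9|2|5
R(8,5) f=1→J1  9|3|5
P(8,2) f=1→J1  9|4|5
P(7,0) f=1→J1  9|5|5
M = 3(9−1)−2·5−5 = 24−10−5 = 9

M = 9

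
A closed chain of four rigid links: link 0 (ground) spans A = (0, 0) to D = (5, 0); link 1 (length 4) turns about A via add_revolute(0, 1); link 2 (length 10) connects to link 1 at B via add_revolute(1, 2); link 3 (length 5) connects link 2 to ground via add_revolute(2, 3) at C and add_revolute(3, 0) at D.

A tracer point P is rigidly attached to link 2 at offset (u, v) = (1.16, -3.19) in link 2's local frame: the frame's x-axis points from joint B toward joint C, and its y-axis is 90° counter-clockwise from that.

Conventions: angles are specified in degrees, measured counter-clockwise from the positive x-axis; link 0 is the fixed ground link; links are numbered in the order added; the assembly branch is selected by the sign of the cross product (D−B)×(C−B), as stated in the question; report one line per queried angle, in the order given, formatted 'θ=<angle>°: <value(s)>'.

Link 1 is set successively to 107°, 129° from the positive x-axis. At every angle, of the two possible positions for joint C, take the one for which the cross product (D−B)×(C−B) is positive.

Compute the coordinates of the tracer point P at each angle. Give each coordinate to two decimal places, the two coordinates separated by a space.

A=(0,0), D=(5.00,0)
θ=107°: B = A + 4.00·(cos107°, sin107°) = (-1.1695, 3.8252)
θ=107°: |BD| = 7.2591
θ=107°: circle(B,10.00) ∩ circle(D,5.00): a=8.7955, h=4.7581
θ=107°:   candidates: C₊=(8.8130,3.2343) cross=34.540; C₋=(3.7984,-4.8535) cross=-34.540
θ=107°:   branch + wants cross > 0 → take C=(8.8130,3.2343) (cross=34.540)
θ=107°: ex = (C−B)/|BC| = (0.9983,-0.0591); ey = (0.0591,0.9983)
θ=107°: P = B + 1.16·ex + -3.19·ey = (-0.2000,0.5722)
θ=129°: B = A + 4.00·(cos129°, sin129°) = (-2.5173, 3.1086)
θ=129°: |BD| = 8.1347
θ=129°: circle(B,10.00) ∩ circle(D,5.00): a=8.6772, h=4.9705
θ=129°:   candidates: C₊=(7.4008,4.3859) cross=40.433; C₋=(3.6020,-4.8006) cross=-40.433
θ=129°:   branch + wants cross > 0 → take C=(7.4008,4.3859) (cross=40.433)
θ=129°: ex = (C−B)/|BC| = (0.9918,0.1277); ey = (-0.1277,0.9918)
θ=129°: P = B + 1.16·ex + -3.19·ey = (-0.9593,0.0929)

θ=107°: -0.20 0.57
θ=129°: -0.96 0.09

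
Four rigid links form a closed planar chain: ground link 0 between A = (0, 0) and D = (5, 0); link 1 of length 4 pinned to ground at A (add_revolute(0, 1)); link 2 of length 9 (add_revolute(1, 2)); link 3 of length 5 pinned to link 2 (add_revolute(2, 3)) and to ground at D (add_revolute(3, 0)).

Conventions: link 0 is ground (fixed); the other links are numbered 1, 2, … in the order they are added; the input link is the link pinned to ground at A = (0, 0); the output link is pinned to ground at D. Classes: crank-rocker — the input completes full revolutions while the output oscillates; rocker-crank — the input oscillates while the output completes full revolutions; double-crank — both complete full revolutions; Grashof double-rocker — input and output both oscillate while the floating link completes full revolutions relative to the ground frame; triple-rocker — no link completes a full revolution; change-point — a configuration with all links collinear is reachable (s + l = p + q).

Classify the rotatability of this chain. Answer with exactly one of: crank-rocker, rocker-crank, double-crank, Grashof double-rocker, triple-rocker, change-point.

lengths: ground=5, input=4, coupler=9, output=5
sorted: s=4 (shortest), l=9 (longest), p+q=10
s + l = 13 vs p + q = 10
s + l > p + q → non-Grashof → no link fully rotates → triple-rocker

triple-rocker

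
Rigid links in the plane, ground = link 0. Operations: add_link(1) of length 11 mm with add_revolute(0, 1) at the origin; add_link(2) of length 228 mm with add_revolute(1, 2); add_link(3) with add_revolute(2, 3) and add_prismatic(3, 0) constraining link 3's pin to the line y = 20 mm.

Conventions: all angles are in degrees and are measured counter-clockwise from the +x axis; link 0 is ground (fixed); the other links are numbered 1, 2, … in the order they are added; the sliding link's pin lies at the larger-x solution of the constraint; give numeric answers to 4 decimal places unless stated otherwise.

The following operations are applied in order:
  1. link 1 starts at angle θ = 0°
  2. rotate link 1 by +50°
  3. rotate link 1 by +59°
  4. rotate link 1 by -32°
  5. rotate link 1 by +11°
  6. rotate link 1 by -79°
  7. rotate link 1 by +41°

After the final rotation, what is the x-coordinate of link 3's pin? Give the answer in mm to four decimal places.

geometry: r = 11 mm, L = 228 mm, e = 20 mm; θ starts at 0°
rotate link 1 by +50°: θ ← 0° +50° = 50°
rotate link 1 by +59°: θ ← 50° +59° = 109°
rotate link 1 by -32°: θ ← 109° -32° = 77°
rotate link 1 by +11°: θ ← 77° +11° = 88°
rotate link 1 by -79°: θ ← 88° -79° = 9°
rotate link 1 by +41°: θ ← 9° +41° = 50°
crank pin P = (r cos θ, r sin θ) = (7.070664, 8.426489)
h = r sin θ − e = 8.426489 − 20 = -11.573511
x = r cos θ + √(L² − h²) = 7.070664 + 227.706069 = 234.776733

234.7767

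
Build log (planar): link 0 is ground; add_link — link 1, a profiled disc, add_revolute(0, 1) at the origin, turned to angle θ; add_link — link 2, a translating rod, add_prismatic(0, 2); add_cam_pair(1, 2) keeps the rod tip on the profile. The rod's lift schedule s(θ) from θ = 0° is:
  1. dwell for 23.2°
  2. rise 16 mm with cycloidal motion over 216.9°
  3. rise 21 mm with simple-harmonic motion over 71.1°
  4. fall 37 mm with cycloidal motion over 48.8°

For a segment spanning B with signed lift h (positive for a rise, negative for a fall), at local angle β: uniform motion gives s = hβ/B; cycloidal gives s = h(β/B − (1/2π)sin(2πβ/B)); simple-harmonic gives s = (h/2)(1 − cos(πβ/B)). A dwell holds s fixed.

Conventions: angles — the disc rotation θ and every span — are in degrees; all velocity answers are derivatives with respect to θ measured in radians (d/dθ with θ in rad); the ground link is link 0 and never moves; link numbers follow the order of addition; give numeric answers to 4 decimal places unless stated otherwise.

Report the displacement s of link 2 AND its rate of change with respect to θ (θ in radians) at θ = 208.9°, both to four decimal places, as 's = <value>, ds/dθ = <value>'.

seg 1 [0°–23.2°] dwell: s stays 0.0000
seg 2 [23.2°–240.1°] cycloidal, h=16: θ=208.9° here. β=185.7, B=216.9. 16·(0.8562 − sin(2π·0.8562)/(2π)) = 15.6992 → s = 15.6992
velocity in seg [23.2°–240.1°] (cycloidal), θ in radians: β = 185.7° = 3.2411 rad, B = 216.9° = 3.7856 rad; ds/dθ = (h/B)(1 − cos(2πβ/B)) = (16/3.7856)(1 − cos(2π·0.8562)) = 1.611891 mm/rad

s = 15.6992, ds/dθ = 1.6119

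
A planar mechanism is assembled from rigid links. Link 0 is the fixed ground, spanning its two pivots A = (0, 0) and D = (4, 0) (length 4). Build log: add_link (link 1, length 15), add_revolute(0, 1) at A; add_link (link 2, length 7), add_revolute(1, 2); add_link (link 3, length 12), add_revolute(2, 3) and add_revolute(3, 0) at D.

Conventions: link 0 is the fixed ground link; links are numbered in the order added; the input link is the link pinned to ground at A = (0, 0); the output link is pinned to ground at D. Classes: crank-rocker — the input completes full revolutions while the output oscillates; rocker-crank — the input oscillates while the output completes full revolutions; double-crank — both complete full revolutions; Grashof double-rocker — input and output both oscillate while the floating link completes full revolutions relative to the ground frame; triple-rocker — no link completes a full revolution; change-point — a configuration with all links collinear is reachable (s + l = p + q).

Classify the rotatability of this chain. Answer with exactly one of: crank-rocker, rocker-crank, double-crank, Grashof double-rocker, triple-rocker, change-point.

lengths: ground=4, input=15, coupler=7, output=12
sorted: s=4 (shortest), l=15 (longest), p+q=19
s + l = 19 vs p + q = 19
s + l = p + q → change-point (collinear configuration reachable)

change-point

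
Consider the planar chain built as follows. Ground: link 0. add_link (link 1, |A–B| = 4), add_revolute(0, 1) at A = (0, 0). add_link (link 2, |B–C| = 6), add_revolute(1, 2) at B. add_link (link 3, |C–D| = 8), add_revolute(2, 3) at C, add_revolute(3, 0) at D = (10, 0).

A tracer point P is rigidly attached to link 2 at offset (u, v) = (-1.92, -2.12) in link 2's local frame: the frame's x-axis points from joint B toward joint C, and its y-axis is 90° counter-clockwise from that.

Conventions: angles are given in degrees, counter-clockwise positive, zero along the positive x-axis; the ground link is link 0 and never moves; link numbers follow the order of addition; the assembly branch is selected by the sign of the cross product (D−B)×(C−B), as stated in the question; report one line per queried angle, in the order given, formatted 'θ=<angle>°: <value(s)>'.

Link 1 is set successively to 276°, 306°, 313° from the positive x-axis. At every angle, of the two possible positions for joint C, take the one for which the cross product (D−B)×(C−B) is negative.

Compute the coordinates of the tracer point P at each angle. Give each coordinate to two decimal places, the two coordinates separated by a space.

A=(0,0), D=(10.00,0)
θ=276°: B = A + 4.00·(cos276°, sin276°) = (0.4181, -3.9781)
θ=276°: |BD| = 10.3749
θ=276°: circle(B,6.00) ∩ circle(D,8.00): a=3.8380, h=4.6119
θ=276°:   candidates: C₊=(2.1944,1.7529) cross=47.848; C₋=(5.7311,-6.7659) cross=-47.848
θ=276°:   branch - wants cross < 0 → take C=(5.7311,-6.7659) (cross=-47.848)
θ=276°: ex = (C−B)/|BC| = (0.8855,-0.4646); ey = (0.4646,0.8855)
θ=276°: P = B + -1.92·ex + -2.12·ey = (-2.2671,-4.9633)
θ=306°: B = A + 4.00·(cos306°, sin306°) = (2.3511, -3.2361)
θ=306°: |BD| = 8.3053
θ=306°: circle(B,6.00) ∩ circle(D,8.00): a=2.4669, h=5.4694
θ=306°:   candidates: C₊=(2.4920,2.7623) cross=45.425; C₋=(6.7542,-7.3120) cross=-45.425
θ=306°:   branch - wants cross < 0 → take C=(6.7542,-7.3120) (cross=-45.425)
θ=306°: ex = (C−B)/|BC| = (0.7338,-0.6793); ey = (0.6793,0.7338)
θ=306°: P = B + -1.92·ex + -2.12·ey = (-0.4980,-3.4875)
θ=313°: B = A + 4.00·(cos313°, sin313°) = (2.7280, -2.9254)
θ=313°: |BD| = 7.8384
θ=313°: circle(B,6.00) ∩ circle(D,8.00): a=2.1331, h=5.6080
θ=313°:   candidates: C₊=(2.6140,3.0735) cross=43.958; C₋=(6.8000,-7.3321) cross=-43.958
θ=313°:   branch - wants cross < 0 → take C=(6.8000,-7.3321) (cross=-43.958)
θ=313°: ex = (C−B)/|BC| = (0.6787,-0.7344); ey = (0.7344,0.6787)
θ=313°: P = B + -1.92·ex + -2.12·ey = (-0.1321,-2.9540)

θ=276°: -2.27 -4.96
θ=306°: -0.50 -3.49
θ=313°: -0.13 -2.95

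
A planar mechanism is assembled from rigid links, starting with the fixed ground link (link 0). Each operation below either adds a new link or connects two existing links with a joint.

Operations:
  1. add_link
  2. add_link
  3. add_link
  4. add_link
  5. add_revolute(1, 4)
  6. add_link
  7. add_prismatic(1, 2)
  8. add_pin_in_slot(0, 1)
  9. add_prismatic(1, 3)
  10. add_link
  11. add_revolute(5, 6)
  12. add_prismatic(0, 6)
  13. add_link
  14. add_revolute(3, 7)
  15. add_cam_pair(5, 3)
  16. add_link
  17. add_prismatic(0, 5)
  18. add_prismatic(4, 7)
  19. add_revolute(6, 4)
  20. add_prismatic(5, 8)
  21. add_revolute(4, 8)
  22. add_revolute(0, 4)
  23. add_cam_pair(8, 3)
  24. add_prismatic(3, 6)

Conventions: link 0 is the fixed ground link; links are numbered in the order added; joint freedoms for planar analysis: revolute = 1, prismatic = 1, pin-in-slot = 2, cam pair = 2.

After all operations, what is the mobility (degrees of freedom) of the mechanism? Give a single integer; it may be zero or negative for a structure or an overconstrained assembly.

(L,J1,J2)=(1,0,0); link0 fixed
link1: (2,0,0)
link2: (3,0,0)
link3: (4,0,0)
link4: (5,0,0)
R 1-4 [J1]: (5,1,0)
link5: (6,1,0)
P 1-2 [J1]: (6,2,0)
PS 0-1 [J2]: (6,2,1)
P 1-3 [J1]: (6,3,1)
link6: (7,3,1)
R 5-6 [J1]: (7,4,1)
P 0-6 [J1]: (7,5,1)
link7: (8,5,1)
R 3-7 [J1]: (8,6,1)
C 5-3 [J2]: (8,6,2)
link8: (9,6,2)
P 0-5 [J1]: (9,7,2)
P 4-7 [J1]: (9,8,2)
R 6-4 [J1]: (9,9,2)
P 5-8 [J1]: (9,10,2)
R 4-8 [J1]: (9,11,2)
R 0-4 [J1]: (9,12,2)
C 8-3 [J2]: (9,12,3)
P 3-6 [J1]: (9,13,3)
Grübler: 3·8 − 2·13 − 3 = -5

M = -5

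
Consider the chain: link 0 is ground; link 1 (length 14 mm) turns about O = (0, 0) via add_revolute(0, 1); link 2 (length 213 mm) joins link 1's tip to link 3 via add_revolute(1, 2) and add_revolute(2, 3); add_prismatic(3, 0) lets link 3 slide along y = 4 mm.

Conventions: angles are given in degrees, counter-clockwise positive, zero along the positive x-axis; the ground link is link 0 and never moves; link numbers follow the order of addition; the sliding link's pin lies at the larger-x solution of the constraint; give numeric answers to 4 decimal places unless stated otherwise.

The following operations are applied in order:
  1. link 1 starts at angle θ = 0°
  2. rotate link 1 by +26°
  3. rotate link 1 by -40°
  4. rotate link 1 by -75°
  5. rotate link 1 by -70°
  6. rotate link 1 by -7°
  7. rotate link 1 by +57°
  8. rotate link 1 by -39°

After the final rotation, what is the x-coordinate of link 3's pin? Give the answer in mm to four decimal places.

geometry: r = 14 mm, L = 213 mm, e = 4 mm; θ starts at 0°
rotate link 1 by +26°: θ ← 0° +26° = 26°
rotate link 1 by -40°: θ ← 26° -40° = -14°
rotate link 1 by -75°: θ ← -14° -75° = -89°
rotate link 1 by -70°: θ ← -89° -70° = -159°
rotate link 1 by -7°: θ ← -159° -7° = -166°
rotate link 1 by +57°: θ ← -166° +57° = -109°
rotate link 1 by -39°: θ ← -109° -39° = -148°
crank pin P = (r cos θ, r sin θ) = (-11.872673, -7.418870)
h = r sin θ − e = -7.418870 − 4 = -11.418870
x = r cos θ + √(L² − h²) = -11.872673 + 212.693699 = 200.821025

200.8210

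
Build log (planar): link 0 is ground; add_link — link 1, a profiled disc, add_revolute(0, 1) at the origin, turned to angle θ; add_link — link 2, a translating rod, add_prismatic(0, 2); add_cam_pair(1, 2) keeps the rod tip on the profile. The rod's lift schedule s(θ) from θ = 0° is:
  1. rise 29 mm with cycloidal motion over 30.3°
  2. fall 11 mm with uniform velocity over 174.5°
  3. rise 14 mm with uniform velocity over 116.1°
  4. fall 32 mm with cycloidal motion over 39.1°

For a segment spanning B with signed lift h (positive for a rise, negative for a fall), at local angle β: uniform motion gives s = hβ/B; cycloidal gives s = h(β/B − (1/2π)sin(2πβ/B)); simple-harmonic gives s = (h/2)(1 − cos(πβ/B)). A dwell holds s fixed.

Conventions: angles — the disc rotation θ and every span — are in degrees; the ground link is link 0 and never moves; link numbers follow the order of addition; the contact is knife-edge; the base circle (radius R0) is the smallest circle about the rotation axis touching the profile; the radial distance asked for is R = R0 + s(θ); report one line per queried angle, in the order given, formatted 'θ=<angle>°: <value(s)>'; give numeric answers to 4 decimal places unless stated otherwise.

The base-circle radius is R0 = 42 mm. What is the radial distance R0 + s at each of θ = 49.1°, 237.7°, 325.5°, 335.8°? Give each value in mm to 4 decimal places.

seg 1 [0°–30.3°] cycloidal, h=29: full span → s += 29 → s = 29.0000
seg 2 [30.3°–204.8°] uniform, h=-11: θ=49.1° here. β=18.8, B=174.5. -11·18.8/174.5 = -1.1851 → s = 27.8149
seg 2 [30.3°–204.8°] uniform, h=-11: full span → s += -11 → s = 18.0000
seg 3 [204.8°–320.9°] uniform, h=14: θ=237.7° here. β=32.9, B=116.1. 14·32.9/116.1 = 3.9673 → s = 21.9673
seg 3 [204.8°–320.9°] uniform, h=14: full span → s += 14 → s = 32.0000
seg 4 [320.9°–360°] cycloidal, h=-32: θ=325.5° here. β=4.6, B=39.1. -32·(0.1176 − sin(2π·0.1176)/(2π)) = -0.3336 → s = 31.6664
seg 4 [320.9°–360°] cycloidal, h=-32: θ=335.8° here. β=14.9, B=39.1. -32·(0.3811 − sin(2π·0.3811)/(2π)) = -8.7331 → s = 23.2669
θ=49.1°: R = R0 + s = 42 + 27.8149 = 69.8149
θ=237.7°: R = R0 + s = 42 + 21.9673 = 63.9673
θ=325.5°: R = R0 + s = 42 + 31.6664 = 73.6664
θ=335.8°: R = R0 + s = 42 + 23.2669 = 65.2669

θ=49.1°: 69.8149
θ=237.7°: 63.9673
θ=325.5°: 73.6664
θ=335.8°: 65.2669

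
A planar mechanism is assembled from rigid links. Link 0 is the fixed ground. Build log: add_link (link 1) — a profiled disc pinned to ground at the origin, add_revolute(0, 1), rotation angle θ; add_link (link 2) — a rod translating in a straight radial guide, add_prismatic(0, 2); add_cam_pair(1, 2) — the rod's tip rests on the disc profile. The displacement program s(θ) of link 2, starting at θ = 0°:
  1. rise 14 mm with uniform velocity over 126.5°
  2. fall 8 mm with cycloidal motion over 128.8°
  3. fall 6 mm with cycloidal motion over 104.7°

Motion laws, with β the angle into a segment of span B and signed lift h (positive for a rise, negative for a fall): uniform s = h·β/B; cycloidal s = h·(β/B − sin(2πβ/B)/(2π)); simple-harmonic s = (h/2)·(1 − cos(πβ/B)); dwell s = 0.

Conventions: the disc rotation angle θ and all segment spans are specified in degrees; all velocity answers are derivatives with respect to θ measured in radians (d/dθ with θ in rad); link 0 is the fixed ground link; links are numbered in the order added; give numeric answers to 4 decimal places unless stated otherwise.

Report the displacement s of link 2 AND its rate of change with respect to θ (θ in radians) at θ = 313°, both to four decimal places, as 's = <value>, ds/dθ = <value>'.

seg 1 [0°–126.5°] uniform, h=14: full span → s += 14 → s = 14.0000
seg 2 [126.5°–255.3°] cycloidal, h=-8: full span → s += -8 → s = 6.0000
seg 3 [255.3°–360°] cycloidal, h=-6: θ=313° here. β=57.7, B=104.7. -6·(0.5511 − sin(2π·0.5511)/(2π)) = -3.6079 → s = 2.3921
velocity in seg [255.3°–360°] (cycloidal), θ in radians: β = 57.7° = 1.0071 rad, B = 104.7° = 1.8274 rad; ds/dθ = (h/B)(1 − cos(2πβ/B)) = ((-6)/1.8274)(1 − cos(2π·0.5511)) = -6.399073 mm/rad

s = 2.3921, ds/dθ = -6.3991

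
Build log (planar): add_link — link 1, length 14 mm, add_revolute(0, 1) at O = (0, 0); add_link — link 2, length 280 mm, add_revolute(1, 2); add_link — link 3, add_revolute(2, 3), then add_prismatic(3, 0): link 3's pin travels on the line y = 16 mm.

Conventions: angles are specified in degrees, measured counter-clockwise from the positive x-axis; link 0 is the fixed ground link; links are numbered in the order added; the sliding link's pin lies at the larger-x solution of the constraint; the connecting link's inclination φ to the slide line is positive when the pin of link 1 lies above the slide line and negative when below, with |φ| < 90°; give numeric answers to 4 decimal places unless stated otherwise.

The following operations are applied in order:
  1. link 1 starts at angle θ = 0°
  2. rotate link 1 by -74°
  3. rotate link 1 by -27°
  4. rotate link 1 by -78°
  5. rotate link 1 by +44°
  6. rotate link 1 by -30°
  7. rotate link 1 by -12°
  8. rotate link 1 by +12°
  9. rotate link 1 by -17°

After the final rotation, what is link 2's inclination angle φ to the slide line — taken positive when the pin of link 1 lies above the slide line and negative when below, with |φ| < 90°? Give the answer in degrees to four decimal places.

geometry: r = 14 mm, L = 280 mm, e = 16 mm; θ starts at 0°
rotate link 1 by -74°: θ ← 0° -74° = -74°
rotate link 1 by -27°: θ ← -74° -27° = -101°
rotate link 1 by -78°: θ ← -101° -78° = -179°
rotate link 1 by +44°: θ ← -179° +44° = -135°
rotate link 1 by -30°: θ ← -135° -30° = -165°
rotate link 1 by -12°: θ ← -165° -12° = -177°
rotate link 1 by +12°: θ ← -177° +12° = -165°
rotate link 1 by -17°: θ ← -165° -17° = -182°
h = r sin θ − e = 0.488593 − 16 = -15.511407
sin φ = h / L = -15.511407 / 280 = -0.05539788
φ = arcsin(-0.05539788) = -3.175691°

-3.1757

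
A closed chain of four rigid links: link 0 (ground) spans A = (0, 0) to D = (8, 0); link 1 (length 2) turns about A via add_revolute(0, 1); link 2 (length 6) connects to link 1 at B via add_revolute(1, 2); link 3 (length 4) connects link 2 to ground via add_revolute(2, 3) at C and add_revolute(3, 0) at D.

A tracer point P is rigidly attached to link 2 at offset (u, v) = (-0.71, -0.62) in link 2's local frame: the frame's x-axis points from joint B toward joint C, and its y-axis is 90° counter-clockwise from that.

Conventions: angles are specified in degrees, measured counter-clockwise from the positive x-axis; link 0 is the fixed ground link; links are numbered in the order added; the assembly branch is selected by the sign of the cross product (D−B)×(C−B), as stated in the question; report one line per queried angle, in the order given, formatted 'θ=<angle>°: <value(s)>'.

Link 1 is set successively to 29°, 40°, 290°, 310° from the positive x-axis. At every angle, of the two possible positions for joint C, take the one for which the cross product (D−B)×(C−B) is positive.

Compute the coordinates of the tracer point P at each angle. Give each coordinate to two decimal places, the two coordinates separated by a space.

A=(0,0), D=(8.00,0)
θ=29°: B = A + 2.00·(cos29°, sin29°) = (1.7492, 0.9696)
θ=29°: |BD| = 6.3255
θ=29°: circle(B,6.00) ∩ circle(D,4.00): a=4.7437, h=3.6739
θ=29°:   candidates: C₊=(7.0000,3.8730) cross=23.239; C₋=(5.8737,-3.3880) cross=-23.239
θ=29°:   branch + wants cross > 0 → take C=(7.0000,3.8730) (cross=23.239)
θ=29°: ex = (C−B)/|BC| = (0.8751,0.4839); ey = (-0.4839,0.8751)
θ=29°: P = B + -0.71·ex + -0.62·ey = (1.4279,0.0835)
θ=40°: B = A + 2.00·(cos40°, sin40°) = (1.5321, 1.2856)
θ=40°: |BD| = 6.5944
θ=40°: circle(B,6.00) ∩ circle(D,4.00): a=4.8136, h=3.5817
θ=40°:   candidates: C₊=(6.9516,3.8602) cross=23.619; C₋=(5.5551,-3.1658) cross=-23.619
θ=40°:   branch + wants cross > 0 → take C=(6.9516,3.8602) (cross=23.619)
θ=40°: ex = (C−B)/|BC| = (0.9033,0.4291); ey = (-0.4291,0.9033)
θ=40°: P = B + -0.71·ex + -0.62·ey = (1.1568,0.4209)
θ=290°: B = A + 2.00·(cos290°, sin290°) = (0.6840, -1.8794)
θ=290°: |BD| = 7.5535
θ=290°: circle(B,6.00) ∩ circle(D,4.00): a=5.1006, h=3.1597
θ=290°:   candidates: C₊=(4.8381,2.4500) cross=23.867; C₋=(6.4104,-3.6706) cross=-23.867
θ=290°:   branch + wants cross > 0 → take C=(4.8381,2.4500) (cross=23.867)
θ=290°: ex = (C−B)/|BC| = (0.6923,0.7216); ey = (-0.7216,0.6923)
θ=290°: P = B + -0.71·ex + -0.62·ey = (0.6398,-2.8210)
θ=310°: B = A + 2.00·(cos310°, sin310°) = (1.2856, -1.5321)
θ=310°: |BD| = 6.8870
θ=310°: circle(B,6.00) ∩ circle(D,4.00): a=4.8955, h=3.4690
θ=310°:   candidates: C₊=(5.2867,2.9390) cross=23.891; C₋=(6.8301,-3.8251) cross=-23.891
θ=310°:   branch + wants cross > 0 → take C=(5.2867,2.9390) (cross=23.891)
θ=310°: ex = (C−B)/|BC| = (0.6669,0.7452); ey = (-0.7452,0.6669)
θ=310°: P = B + -0.71·ex + -0.62·ey = (1.2741,-2.4746)

θ=29°: 1.43 0.08
θ=40°: 1.16 0.42
θ=290°: 0.64 -2.82
θ=310°: 1.27 -2.47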